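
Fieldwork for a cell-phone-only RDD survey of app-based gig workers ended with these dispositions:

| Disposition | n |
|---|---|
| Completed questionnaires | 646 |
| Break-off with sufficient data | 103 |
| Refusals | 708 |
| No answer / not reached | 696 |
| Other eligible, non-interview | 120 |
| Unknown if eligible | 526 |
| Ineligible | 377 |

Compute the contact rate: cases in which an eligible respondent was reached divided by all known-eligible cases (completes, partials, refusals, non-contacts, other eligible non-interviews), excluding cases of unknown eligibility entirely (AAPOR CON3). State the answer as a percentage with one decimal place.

Num: 646 + 103 + 708 + 120 = 1577
Denom: 646 + 103 + 708 + 696 + 120 = 2273
CON3 = 1577 / 2273 = 0.6938

69.4%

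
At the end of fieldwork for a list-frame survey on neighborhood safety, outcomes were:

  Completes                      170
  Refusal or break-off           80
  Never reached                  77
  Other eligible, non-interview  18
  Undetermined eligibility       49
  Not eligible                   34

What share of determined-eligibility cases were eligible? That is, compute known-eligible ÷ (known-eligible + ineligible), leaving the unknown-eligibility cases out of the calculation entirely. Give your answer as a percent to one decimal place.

Determined eligible = 170 + 80 + 77 + 18 = 345
e = 345 / (345 + 34) = 345 / 379 = 0.9103

91.0%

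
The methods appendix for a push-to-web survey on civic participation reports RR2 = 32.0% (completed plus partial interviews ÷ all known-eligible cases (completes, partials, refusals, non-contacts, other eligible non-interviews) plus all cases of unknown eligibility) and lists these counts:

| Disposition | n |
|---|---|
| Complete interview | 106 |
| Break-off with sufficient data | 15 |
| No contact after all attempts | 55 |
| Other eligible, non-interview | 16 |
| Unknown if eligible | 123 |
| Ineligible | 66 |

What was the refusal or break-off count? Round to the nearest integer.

Top → 106 + 15 = 121
RR2 = 121 / D = 0.320
D = 121 / 0.320 = 378.1
Remaining denominator categories sum to 315
refusal or break-off = 378.1 − 315 ≈ 63

63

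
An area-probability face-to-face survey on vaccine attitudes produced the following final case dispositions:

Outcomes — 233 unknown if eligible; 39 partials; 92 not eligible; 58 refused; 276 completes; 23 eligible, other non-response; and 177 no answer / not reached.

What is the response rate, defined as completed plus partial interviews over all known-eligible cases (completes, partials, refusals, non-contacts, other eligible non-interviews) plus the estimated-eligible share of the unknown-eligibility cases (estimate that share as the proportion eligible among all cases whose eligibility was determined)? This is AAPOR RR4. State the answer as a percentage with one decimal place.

Top = 276 + 39 = 315
Eligible (known) = 276 + 39 + 58 + 177 + 23 = 573
e = 573 / (573 + 92) = 573 / 665 = 0.8617
Eligible share of unknowns = 0.8617 × 233 = 200.78
Denominator = 573 + 200.78 = 773.78
RR4 = 315 / 773.78 = 0.4071

40.7%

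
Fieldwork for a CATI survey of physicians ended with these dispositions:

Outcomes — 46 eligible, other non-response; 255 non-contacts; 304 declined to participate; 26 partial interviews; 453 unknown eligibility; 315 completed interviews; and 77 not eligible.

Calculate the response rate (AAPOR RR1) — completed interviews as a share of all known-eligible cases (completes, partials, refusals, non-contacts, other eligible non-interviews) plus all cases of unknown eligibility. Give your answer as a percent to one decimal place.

Num = 315
Denom = 315 + 26 + 304 + 255 + 46 + 453 = 1399
RR1 = 315 / 1399 = 0.2252

22.5%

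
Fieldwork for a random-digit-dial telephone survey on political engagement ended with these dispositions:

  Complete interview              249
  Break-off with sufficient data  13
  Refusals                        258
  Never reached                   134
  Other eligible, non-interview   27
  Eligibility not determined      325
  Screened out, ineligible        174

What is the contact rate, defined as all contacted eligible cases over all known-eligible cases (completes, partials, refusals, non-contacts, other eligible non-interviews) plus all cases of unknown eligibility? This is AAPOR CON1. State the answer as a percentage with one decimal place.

54.4%

Top: 249 + 13 + 258 + 27 = 547
Base: 249 + 13 + 258 + 134 + 27 + 325 = 1006
CON1 = 547 / 1006 = 0.5437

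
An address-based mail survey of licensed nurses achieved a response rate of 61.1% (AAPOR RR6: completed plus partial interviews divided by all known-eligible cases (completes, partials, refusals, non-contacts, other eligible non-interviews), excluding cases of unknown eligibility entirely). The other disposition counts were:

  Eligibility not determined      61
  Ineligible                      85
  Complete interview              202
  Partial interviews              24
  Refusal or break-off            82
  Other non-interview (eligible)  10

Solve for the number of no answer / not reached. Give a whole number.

Numerator = 202 + 24 = 226
RR6 = 226 / D = 0.611
D = 226 / 0.611 = 369.9
Remaining denominator categories sum to 318
no answer / not reached = 369.9 − 318 ≈ 52

52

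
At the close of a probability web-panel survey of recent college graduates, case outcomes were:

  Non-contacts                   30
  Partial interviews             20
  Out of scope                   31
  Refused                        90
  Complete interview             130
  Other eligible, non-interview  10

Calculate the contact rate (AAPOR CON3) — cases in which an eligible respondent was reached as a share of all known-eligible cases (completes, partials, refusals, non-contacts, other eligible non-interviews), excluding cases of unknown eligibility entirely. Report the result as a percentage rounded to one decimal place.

Numerator → 130 + 20 + 90 + 10 = 250
Denom → 130 + 20 + 90 + 30 + 10 = 280
CON3 = 250 / 280 = 0.8929

89.3%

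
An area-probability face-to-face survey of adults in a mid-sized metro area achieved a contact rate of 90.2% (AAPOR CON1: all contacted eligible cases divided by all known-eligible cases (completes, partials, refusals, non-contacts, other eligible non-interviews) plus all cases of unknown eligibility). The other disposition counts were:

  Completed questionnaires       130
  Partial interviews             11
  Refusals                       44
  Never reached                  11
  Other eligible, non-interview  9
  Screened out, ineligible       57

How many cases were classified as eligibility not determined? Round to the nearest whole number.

10

Top = 130 + 11 + 44 + 9 = 194
CON1 = 194 / D = 0.902
D = 194 / 0.902 = 215.1
Remaining denominator categories sum to 205
eligibility not determined = 215.1 − 205 ≈ 10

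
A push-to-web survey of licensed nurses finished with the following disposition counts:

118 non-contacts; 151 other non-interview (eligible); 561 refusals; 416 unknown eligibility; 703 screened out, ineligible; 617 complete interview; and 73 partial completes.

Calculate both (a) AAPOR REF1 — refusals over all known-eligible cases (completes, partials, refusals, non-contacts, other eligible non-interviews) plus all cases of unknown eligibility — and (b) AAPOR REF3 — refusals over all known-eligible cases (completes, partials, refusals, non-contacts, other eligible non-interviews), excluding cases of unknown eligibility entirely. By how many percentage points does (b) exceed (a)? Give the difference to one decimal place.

7.9

Top: 561
Base: 617 + 73 + 561 + 118 + 151 + 416 = 1936
REF1 = 561 / 1936 = 0.2898
Base: 617 + 73 + 561 + 118 + 151 = 1520
REF3 = 561 / 1520 = 0.3691
Difference = 36.91 − 28.98 = 7.93 percentage points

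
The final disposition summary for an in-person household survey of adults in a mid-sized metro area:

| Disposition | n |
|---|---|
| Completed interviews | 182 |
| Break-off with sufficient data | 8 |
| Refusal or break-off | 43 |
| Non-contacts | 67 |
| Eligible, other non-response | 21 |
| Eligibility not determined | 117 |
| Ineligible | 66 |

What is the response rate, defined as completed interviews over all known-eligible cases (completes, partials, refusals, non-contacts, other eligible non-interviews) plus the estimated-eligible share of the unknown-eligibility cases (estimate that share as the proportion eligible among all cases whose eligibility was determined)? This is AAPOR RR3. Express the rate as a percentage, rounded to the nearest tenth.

43.5%

Num = 182
Eligible (known) = 182 + 8 + 43 + 67 + 21 = 321
e = 321 / (321 + 66) = 321 / 387 = 0.8295
e × U = 0.8295 × 117 = 97.05
Denominator = 321 + 97.05 = 418.05
RR3 = 182 / 418.05 = 0.4354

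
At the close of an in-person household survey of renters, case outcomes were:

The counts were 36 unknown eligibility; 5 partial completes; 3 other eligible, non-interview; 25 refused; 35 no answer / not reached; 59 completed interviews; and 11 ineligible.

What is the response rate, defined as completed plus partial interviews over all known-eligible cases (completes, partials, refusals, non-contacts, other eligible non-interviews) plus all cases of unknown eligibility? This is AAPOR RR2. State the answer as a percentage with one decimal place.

Num = 59 + 5 = 64
Denominator = 59 + 5 + 25 + 35 + 3 + 36 = 163
RR2 = 64 / 163 = 0.3926

39.3%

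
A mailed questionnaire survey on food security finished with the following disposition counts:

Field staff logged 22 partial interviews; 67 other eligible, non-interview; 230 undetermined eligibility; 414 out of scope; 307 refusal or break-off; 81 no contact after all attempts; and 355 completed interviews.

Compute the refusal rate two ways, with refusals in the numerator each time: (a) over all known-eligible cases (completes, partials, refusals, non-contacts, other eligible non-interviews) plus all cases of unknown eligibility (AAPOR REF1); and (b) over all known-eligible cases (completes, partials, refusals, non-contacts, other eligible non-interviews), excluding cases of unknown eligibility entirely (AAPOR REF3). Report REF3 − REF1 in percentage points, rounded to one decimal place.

8.0

Num → 307
Denom → 355 + 22 + 307 + 81 + 67 + 230 = 1062
REF1 = 307 / 1062 = 0.2891
Denom → 355 + 22 + 307 + 81 + 67 = 832
REF3 = 307 / 832 = 0.3690
Difference = 36.90 − 28.91 = 7.99 percentage points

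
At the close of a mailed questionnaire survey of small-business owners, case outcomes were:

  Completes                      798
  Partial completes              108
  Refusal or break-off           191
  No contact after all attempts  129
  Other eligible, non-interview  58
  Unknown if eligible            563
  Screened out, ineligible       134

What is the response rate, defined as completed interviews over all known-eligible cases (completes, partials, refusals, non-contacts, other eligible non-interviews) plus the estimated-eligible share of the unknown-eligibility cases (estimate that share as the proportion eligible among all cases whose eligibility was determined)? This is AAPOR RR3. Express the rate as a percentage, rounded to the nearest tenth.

44.5%

Numerator → 798
Eligible (known) → 798 + 108 + 191 + 129 + 58 = 1284
e = 1284 / (1284 + 134) = 1284 / 1418 = 0.9055
Estimated eligible among unknowns → 0.9055 × 563 = 509.80
Base → 1284 + 509.80 = 1793.80
RR3 = 798 / 1793.80 = 0.4449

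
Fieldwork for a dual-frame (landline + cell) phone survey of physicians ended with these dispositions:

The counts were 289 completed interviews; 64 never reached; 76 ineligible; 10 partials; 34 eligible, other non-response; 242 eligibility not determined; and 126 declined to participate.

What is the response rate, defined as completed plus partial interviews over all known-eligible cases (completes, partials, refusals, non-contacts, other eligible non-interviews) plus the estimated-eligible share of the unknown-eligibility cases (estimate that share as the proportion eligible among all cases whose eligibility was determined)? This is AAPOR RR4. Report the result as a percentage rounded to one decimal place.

Top = 289 + 10 = 299
Known eligible = 289 + 10 + 126 + 64 + 34 = 523
e = 523 / (523 + 76) = 523 / 599 = 0.8731
Estimated eligible among unknowns = 0.8731 × 242 = 211.29
Base = 523 + 211.29 = 734.29
RR4 = 299 / 734.29 = 0.4072

40.7%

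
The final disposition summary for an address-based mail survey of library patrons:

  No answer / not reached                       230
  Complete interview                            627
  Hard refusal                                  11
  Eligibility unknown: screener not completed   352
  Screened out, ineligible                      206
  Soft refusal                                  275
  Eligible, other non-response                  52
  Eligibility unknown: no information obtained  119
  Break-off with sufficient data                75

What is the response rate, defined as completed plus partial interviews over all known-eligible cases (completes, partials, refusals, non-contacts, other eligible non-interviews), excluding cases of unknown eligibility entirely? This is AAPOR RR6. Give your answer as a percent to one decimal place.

Declined to participate = 11 + 275 = 286
Unknown eligibility = 352 + 119 = 471
Num = 627 + 75 = 702
Denominator = 627 + 75 + 286 + 230 + 52 = 1270
RR6 = 702 / 1270 = 0.5528

55.3%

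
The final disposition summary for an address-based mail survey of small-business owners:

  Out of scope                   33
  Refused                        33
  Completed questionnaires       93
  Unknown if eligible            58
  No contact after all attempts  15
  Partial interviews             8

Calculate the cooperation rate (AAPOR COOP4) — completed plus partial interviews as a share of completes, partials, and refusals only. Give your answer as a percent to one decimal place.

Top → 93 + 8 = 101
Denominator → 93 + 8 + 33 = 134
COOP4 = 101 / 134 = 0.7537

75.4%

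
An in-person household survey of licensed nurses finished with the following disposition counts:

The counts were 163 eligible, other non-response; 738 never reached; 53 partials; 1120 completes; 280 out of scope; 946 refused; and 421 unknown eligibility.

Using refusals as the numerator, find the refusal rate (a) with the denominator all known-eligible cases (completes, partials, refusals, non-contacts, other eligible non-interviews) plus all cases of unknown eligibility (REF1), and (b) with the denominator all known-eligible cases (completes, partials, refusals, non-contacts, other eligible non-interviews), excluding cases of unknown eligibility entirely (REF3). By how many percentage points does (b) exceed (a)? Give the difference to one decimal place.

3.8

Top → 946
Denominator → 1120 + 53 + 946 + 738 + 163 + 421 = 3441
REF1 = 946 / 3441 = 0.2749
Denominator → 1120 + 53 + 946 + 738 + 163 = 3020
REF3 = 946 / 3020 = 0.3132
Difference = 31.32 − 27.49 = 3.83 percentage points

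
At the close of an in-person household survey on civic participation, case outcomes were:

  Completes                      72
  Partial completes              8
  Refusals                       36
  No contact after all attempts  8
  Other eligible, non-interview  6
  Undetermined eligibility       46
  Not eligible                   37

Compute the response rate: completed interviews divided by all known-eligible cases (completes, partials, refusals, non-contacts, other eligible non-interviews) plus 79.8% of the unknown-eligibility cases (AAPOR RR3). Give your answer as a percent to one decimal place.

43.2%

Numerator → 72
Determined eligible → 72 + 8 + 36 + 8 + 6 = 130
Eligible share of unknowns → 0.7980 × 46 = 36.71
Denominator → 130 + 36.71 = 166.71
RR3 = 72 / 166.71 = 0.4319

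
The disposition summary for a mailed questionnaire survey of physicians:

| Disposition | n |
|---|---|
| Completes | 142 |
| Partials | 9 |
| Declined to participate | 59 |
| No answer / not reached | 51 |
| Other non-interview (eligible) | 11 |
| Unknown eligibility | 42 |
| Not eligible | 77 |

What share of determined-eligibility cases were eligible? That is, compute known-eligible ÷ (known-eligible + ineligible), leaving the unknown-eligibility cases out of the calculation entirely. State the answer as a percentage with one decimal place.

77.9%

Known eligible → 142 + 9 + 59 + 51 + 11 = 272
e = 272 / (272 + 77) = 272 / 349 = 0.7794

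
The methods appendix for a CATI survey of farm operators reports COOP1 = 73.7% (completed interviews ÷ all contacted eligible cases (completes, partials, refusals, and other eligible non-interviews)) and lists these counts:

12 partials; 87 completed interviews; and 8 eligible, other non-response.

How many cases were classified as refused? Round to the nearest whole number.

11

COOP1 = 87 / D = 0.737
D = 87 / 0.737 = 118.0
Remaining denominator categories sum to 107
refused = 118.0 − 107 ≈ 11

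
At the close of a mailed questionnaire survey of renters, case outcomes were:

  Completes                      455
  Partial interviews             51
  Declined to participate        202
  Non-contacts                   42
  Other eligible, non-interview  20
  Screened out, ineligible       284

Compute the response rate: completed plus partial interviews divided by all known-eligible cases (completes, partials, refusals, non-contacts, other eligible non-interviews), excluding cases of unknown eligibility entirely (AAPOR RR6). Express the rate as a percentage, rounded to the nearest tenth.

Num → 455 + 51 = 506
Denom → 455 + 51 + 202 + 42 + 20 = 770
RR6 = 506 / 770 = 0.6571

65.7%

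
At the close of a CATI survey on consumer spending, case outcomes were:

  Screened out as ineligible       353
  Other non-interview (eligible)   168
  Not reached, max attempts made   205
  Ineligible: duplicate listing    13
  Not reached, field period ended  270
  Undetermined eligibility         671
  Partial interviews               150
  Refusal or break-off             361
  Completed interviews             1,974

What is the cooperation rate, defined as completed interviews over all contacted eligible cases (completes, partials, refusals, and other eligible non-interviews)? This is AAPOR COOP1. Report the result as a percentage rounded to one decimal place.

Never reached = 270 + 205 = 475
Ineligible = 353 + 13 = 366
Numerator = 1974
Denominator = 1974 + 150 + 361 + 168 = 2653
COOP1 = 1974 / 2653 = 0.7441

74.4%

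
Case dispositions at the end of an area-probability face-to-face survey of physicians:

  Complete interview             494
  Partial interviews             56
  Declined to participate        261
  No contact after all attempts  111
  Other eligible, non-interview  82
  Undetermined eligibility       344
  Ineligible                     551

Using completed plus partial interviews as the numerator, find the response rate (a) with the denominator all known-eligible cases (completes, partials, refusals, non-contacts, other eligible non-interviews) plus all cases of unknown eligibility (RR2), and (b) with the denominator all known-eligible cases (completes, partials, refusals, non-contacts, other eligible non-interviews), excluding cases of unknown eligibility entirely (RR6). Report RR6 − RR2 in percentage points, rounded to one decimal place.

14.0

Numerator: 494 + 56 = 550
Denominator: 494 + 56 + 261 + 111 + 82 + 344 = 1348
RR2 = 550 / 1348 = 0.4080
Denominator: 494 + 56 + 261 + 111 + 82 = 1004
RR6 = 550 / 1004 = 0.5478
Difference = 54.78 − 40.80 = 13.98 percentage points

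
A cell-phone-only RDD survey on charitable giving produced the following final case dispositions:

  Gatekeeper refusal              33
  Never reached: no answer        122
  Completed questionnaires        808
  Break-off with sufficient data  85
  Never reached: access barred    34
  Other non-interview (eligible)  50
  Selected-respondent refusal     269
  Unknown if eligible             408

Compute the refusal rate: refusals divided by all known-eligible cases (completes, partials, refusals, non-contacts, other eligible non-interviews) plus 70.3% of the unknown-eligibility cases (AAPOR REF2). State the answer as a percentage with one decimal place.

Refusals = 33 + 269 = 302
No answer / not reached = 122 + 34 = 156
Numerator: 302
Known eligible: 808 + 85 + 302 + 156 + 50 = 1401
Eligible share of unknowns: 0.7030 × 408 = 286.82
Denom: 1401 + 286.82 = 1687.82
REF2 = 302 / 1687.82 = 0.1789

17.9%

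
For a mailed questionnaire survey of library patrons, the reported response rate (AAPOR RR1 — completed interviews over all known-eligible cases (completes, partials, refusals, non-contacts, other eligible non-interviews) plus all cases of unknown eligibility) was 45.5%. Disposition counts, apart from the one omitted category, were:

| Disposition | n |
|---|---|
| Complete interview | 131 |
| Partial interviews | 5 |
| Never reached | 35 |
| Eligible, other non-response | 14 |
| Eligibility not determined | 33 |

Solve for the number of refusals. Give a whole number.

RR1 = 131 / D = 0.455
D = 131 / 0.455 = 287.9
Remaining denominator categories sum to 218
refusals = 287.9 − 218 ≈ 70

70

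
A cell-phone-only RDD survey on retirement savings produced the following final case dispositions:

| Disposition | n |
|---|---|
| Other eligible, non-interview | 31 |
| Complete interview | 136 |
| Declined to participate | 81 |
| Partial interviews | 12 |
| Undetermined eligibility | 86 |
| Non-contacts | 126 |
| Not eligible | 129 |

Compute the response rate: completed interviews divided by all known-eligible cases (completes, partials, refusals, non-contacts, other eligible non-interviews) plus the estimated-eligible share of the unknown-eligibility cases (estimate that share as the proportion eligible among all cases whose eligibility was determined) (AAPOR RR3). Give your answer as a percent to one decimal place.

30.2%

Num = 136
Determined eligible = 136 + 12 + 81 + 126 + 31 = 386
e = 386 / (386 + 129) = 386 / 515 = 0.7495
Eligible share of unknowns = 0.7495 × 86 = 64.46
Denominator = 386 + 64.46 = 450.46
RR3 = 136 / 450.46 = 0.3019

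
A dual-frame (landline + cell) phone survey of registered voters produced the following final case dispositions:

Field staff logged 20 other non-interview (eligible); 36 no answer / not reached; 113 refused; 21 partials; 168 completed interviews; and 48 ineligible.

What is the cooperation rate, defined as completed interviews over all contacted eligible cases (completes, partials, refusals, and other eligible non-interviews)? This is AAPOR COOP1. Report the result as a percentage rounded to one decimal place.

52.2%

Num → 168
Denom → 168 + 21 + 113 + 20 = 322
COOP1 = 168 / 322 = 0.5217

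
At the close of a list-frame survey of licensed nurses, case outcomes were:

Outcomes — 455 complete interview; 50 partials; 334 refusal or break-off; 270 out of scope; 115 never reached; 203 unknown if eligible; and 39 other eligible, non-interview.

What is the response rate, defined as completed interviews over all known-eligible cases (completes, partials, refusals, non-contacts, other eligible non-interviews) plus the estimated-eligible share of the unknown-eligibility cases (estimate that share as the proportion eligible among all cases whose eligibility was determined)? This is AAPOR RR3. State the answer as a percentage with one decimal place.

Numerator = 455
Determined eligible = 455 + 50 + 334 + 115 + 39 = 993
e = 993 / (993 + 270) = 993 / 1263 = 0.7862
e × U = 0.7862 × 203 = 159.60
Denominator = 993 + 159.60 = 1152.60
RR3 = 455 / 1152.60 = 0.3948

39.5%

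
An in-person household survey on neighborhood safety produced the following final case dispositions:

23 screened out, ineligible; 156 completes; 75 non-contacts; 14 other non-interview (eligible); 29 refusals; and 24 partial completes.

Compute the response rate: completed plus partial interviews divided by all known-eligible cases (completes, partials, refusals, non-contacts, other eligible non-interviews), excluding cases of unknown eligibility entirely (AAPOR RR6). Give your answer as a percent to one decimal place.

Num: 156 + 24 = 180
Denom: 156 + 24 + 29 + 75 + 14 = 298
RR6 = 180 / 298 = 0.6040

60.4%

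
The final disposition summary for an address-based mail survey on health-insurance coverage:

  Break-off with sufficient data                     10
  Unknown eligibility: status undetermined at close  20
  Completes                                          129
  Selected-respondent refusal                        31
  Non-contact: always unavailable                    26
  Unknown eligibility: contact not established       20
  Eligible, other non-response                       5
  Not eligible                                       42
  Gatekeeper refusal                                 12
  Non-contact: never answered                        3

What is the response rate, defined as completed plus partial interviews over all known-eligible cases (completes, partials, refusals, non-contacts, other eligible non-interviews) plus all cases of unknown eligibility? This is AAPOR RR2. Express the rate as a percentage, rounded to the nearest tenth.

Refused = 12 + 31 = 43
Non-contacts = 3 + 26 = 29
Undetermined eligibility = 20 + 20 = 40
Top: 129 + 10 = 139
Base: 129 + 10 + 43 + 29 + 5 + 40 = 256
RR2 = 139 / 256 = 0.5430

54.3%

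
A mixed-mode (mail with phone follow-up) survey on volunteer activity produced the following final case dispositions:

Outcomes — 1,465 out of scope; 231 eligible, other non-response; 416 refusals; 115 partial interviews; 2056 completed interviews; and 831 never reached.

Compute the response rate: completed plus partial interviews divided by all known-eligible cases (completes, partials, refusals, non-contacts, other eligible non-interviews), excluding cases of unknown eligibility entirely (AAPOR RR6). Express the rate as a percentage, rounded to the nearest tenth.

59.5%

Numerator: 2056 + 115 = 2171
Denom: 2056 + 115 + 416 + 831 + 231 = 3649
RR6 = 2171 / 3649 = 0.5950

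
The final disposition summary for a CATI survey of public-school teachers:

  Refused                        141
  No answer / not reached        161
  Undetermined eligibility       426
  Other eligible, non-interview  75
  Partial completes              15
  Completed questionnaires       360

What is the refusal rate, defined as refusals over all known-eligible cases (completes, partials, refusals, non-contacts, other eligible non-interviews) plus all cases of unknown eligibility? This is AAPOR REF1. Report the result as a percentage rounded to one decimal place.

Num → 141
Denom → 360 + 15 + 141 + 161 + 75 + 426 = 1178
REF1 = 141 / 1178 = 0.1197

12.0%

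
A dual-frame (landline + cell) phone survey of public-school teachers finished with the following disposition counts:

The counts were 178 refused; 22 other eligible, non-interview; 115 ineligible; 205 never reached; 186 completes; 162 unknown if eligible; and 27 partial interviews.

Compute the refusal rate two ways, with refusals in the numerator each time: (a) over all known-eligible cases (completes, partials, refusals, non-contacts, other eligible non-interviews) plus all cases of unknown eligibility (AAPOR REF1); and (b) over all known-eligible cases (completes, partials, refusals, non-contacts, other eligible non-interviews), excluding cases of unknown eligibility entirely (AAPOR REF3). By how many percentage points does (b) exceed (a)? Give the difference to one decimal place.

6.0

Num: 178
Denom: 186 + 27 + 178 + 205 + 22 + 162 = 780
REF1 = 178 / 780 = 0.2282
Denom: 186 + 27 + 178 + 205 + 22 = 618
REF3 = 178 / 618 = 0.2880
Difference = 28.80 − 22.82 = 5.98 percentage points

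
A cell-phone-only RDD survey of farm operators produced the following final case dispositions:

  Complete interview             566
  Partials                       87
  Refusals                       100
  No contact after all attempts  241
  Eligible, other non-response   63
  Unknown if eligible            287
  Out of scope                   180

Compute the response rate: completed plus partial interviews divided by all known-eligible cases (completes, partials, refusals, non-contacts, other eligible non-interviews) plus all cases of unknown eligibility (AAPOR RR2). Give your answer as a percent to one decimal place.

48.6%

Numerator → 566 + 87 = 653
Denominator → 566 + 87 + 100 + 241 + 63 + 287 = 1344
RR2 = 653 / 1344 = 0.4859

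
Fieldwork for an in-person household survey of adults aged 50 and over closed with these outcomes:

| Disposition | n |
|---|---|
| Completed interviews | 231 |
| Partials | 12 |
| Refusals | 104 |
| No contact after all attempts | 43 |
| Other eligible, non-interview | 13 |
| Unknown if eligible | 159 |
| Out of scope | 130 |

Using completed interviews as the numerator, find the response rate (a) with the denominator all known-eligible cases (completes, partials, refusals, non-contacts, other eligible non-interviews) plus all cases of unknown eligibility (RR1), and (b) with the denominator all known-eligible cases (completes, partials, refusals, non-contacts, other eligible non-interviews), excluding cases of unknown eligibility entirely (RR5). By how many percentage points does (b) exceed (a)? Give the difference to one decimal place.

16.2

Top: 231
Base: 231 + 12 + 104 + 43 + 13 + 159 = 562
RR1 = 231 / 562 = 0.4110
Base: 231 + 12 + 104 + 43 + 13 = 403
RR5 = 231 / 403 = 0.5732
Difference = 57.32 − 41.10 = 16.22 percentage points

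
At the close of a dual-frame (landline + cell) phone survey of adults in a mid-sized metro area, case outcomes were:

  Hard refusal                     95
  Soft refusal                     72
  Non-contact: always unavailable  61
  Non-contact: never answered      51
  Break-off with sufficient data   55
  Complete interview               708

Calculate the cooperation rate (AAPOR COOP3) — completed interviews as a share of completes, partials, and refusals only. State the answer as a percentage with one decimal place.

76.1%

Refusals = 95 + 72 = 167
No answer / not reached = 51 + 61 = 112
Top = 708
Denominator = 708 + 55 + 167 = 930
COOP3 = 708 / 930 = 0.7613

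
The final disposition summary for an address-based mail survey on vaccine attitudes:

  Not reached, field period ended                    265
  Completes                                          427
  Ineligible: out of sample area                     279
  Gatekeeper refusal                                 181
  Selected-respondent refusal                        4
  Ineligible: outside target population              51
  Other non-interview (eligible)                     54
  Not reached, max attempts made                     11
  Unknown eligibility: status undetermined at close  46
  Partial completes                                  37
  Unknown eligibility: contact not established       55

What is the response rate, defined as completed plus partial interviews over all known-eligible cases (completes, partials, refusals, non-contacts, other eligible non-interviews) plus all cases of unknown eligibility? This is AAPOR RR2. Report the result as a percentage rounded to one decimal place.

43.0%

Refusals = 181 + 4 = 185
No contact after all attempts = 265 + 11 = 276
Unknown eligibility = 55 + 46 = 101
Screened out, ineligible = 51 + 279 = 330
Top → 427 + 37 = 464
Denom → 427 + 37 + 185 + 276 + 54 + 101 = 1080
RR2 = 464 / 1080 = 0.4296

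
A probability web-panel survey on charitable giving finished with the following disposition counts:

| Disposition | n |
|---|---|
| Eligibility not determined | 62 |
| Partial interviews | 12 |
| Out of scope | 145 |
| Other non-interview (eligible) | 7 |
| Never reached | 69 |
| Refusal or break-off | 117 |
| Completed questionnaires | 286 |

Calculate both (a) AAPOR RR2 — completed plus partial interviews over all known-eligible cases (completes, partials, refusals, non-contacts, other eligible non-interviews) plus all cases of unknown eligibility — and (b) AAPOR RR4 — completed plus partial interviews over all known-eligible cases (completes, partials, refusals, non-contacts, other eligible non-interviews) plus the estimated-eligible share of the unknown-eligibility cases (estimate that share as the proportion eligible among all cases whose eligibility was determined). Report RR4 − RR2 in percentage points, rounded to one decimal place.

1.4

Top = 286 + 12 = 298
Denom = 286 + 12 + 117 + 69 + 7 + 62 = 553
RR2 = 298 / 553 = 0.5389
Known eligible = 286 + 12 + 117 + 69 + 7 = 491
e = 491 / (491 + 145) = 491 / 636 = 0.7720
e × U = 0.7720 × 62 = 47.86
Denom = 491 + 47.86 = 538.86
RR4 = 298 / 538.86 = 0.5530
Difference = 55.30 − 53.89 = 1.41 percentage points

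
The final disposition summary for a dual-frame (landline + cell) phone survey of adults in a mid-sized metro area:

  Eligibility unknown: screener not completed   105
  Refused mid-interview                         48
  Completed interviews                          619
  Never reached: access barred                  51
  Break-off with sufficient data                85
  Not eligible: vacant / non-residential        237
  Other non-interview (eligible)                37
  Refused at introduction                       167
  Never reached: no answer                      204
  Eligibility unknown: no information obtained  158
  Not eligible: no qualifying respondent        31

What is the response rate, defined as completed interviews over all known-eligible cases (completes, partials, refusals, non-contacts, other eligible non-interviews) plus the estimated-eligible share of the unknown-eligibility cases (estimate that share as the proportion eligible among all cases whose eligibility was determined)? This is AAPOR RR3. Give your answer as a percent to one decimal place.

Declined to participate = 167 + 48 = 215
Non-contacts = 204 + 51 = 255
Eligibility not determined = 105 + 158 = 263
Not eligible = 31 + 237 = 268
Top = 619
Determined eligible = 619 + 85 + 215 + 255 + 37 = 1211
e = 1211 / (1211 + 268) = 1211 / 1479 = 0.8188
e × U = 0.8188 × 263 = 215.34
Base = 1211 + 215.34 = 1426.34
RR3 = 619 / 1426.34 = 0.4340

43.4%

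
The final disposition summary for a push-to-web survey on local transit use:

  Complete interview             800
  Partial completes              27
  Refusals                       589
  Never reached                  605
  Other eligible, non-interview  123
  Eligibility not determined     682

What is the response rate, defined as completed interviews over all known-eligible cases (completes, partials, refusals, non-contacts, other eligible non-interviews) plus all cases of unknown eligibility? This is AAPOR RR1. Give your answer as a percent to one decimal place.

28.3%

Num = 800
Denominator = 800 + 27 + 589 + 605 + 123 + 682 = 2826
RR1 = 800 / 2826 = 0.2831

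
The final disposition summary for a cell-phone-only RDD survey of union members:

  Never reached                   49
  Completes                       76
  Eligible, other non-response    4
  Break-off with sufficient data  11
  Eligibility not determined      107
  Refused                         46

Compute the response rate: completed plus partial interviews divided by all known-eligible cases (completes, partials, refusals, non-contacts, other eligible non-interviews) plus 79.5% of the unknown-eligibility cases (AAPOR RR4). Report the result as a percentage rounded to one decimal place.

32.1%

Top = 76 + 11 = 87
Known eligible = 76 + 11 + 46 + 49 + 4 = 186
Eligible share of unknowns = 0.7950 × 107 = 85.06
Denominator = 186 + 85.06 = 271.06
RR4 = 87 / 271.06 = 0.3210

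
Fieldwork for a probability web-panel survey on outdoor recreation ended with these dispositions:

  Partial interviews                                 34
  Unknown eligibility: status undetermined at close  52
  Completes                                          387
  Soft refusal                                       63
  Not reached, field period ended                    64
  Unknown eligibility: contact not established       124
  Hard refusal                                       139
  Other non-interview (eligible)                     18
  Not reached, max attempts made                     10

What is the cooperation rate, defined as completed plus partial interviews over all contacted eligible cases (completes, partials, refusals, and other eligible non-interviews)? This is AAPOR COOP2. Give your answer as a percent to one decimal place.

65.7%

Refused = 139 + 63 = 202
Non-contacts = 64 + 10 = 74
Unknown if eligible = 124 + 52 = 176
Num → 387 + 34 = 421
Base → 387 + 34 + 202 + 18 = 641
COOP2 = 421 / 641 = 0.6568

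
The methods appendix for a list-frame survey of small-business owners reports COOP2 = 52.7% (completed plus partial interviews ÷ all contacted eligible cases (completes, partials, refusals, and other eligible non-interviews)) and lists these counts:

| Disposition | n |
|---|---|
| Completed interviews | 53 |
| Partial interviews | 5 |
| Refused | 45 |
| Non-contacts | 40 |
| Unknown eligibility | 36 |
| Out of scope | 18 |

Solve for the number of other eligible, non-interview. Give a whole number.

7

Numerator = 53 + 5 = 58
COOP2 = 58 / D = 0.527
D = 58 / 0.527 = 110.1
Remaining denominator categories sum to 103
other eligible, non-interview = 110.1 − 103 ≈ 7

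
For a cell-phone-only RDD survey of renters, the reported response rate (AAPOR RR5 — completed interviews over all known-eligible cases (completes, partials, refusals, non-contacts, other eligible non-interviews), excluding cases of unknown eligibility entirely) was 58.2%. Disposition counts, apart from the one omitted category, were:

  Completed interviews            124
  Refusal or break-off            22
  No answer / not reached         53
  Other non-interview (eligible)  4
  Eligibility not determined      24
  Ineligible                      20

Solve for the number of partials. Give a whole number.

10

RR5 = 124 / D = 0.582
D = 124 / 0.582 = 213.1
Rest of base = 203
partials = 213.1 − 203 ≈ 10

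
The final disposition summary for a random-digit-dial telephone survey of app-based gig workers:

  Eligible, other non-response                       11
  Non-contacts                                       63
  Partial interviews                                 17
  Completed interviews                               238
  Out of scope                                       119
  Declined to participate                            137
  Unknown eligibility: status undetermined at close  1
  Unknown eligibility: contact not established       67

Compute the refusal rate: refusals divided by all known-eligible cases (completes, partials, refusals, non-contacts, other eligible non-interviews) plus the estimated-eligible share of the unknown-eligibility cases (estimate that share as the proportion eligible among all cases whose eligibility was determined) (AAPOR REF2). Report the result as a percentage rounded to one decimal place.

Unknown eligibility = 67 + 1 = 68
Num: 137
Known eligible: 238 + 17 + 137 + 63 + 11 = 466
e = 466 / (466 + 119) = 466 / 585 = 0.7966
Eligible share of unknowns: 0.7966 × 68 = 54.17
Denom: 466 + 54.17 = 520.17
REF2 = 137 / 520.17 = 0.2634

26.3%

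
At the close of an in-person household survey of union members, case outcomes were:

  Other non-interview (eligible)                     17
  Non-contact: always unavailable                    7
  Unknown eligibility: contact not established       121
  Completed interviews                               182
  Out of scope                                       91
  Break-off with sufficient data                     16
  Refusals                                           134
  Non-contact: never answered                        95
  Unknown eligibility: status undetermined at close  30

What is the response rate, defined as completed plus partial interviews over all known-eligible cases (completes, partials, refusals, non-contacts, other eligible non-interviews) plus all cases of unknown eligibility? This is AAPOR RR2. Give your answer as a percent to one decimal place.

32.9%

Non-contacts = 95 + 7 = 102
Unknown eligibility = 121 + 30 = 151
Numerator → 182 + 16 = 198
Denom → 182 + 16 + 134 + 102 + 17 + 151 = 602
RR2 = 198 / 602 = 0.3289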